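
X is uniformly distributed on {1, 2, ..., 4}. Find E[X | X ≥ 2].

Given X ≥ 2, X is equally likely to be any of {2, 3, 4}.
E[X | X ≥ 2] = (2 + 3 + 4) / 3 = 3.

3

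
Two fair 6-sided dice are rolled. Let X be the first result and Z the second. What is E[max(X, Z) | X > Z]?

14/3

P(X > Z) = 5/12.
Summing max(X,Z)·P(x,y) over outcomes with X > Z gives 35/18.
E[max(X, Z) | X > Z] = (35/18) / (5/12) = 14/3.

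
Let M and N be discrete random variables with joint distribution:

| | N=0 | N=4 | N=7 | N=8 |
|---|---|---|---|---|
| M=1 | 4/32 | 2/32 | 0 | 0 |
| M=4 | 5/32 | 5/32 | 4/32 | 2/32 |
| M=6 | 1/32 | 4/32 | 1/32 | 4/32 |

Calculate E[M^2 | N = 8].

P(N = 8) = 3/16.
Summing M^2·P(M=x,N=y) over the conditioning event gives 11/2.
E[M^2 | N = 8] = (11/2) / (3/16) = 88/3.

88/3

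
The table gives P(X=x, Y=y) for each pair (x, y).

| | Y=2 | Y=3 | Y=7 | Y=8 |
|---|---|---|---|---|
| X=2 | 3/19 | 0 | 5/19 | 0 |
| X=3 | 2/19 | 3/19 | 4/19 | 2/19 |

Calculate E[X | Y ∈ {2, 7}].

P(Y ∈ {2, 7}) = 14/19.
Σ X·P over the event = 2·(3/19) + 2·(5/19) + 3·(2/19) + 3·(4/19) = 34/19.
E[X | Y ∈ {2, 7}] = (34/19) / (14/19) = 17/7.

17/7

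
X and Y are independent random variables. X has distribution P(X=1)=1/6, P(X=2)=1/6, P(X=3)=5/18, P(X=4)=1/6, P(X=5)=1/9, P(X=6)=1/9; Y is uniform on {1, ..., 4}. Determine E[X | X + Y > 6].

P(X + Y > 6) = 25/72.
Summing X·P(x,y) over outcomes with X + Y > 6 gives 13/8.
E[X | X + Y > 6] = (13/8) / (25/72) = 117/25.

117/25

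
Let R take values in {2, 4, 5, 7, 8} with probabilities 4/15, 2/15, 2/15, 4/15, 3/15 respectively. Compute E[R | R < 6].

13/4

P(R < 6) = 8/15.
Σ over the event: 2·4/15 + 4·2/15 + 5·2/15 = 26/15.
E[R | R < 6] = (26/15) / (8/15) = 13/4.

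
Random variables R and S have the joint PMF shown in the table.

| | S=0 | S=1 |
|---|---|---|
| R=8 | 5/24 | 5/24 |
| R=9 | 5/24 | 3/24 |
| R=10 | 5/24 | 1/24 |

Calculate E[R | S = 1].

P(S = 1) = 3/8.
Σ R·P over the event = 8·(5/24) + 9·(3/24) + 10·(1/24) = 77/24.
E[R | S = 1] = (77/24) / (3/8) = 77/9.

77/9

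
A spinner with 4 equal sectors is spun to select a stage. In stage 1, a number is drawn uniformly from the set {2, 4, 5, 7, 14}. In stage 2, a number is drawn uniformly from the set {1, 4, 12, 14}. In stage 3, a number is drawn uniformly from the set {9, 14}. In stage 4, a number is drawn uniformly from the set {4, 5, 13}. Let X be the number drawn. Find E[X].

1979/240

E[X | stage 1] = (2+4+5+7+14)/5 = 32/5.
E[X | stage 2] = (1+4+12+14)/4 = 31/4.
E[X | stage 3] = (9+14)/2 = 23/2.
E[X | stage 4] = (4+5+13)/3 = 22/3.
E[X] = (1/4)·(32/5) + (1/4)·(31/4) + (1/4)·(23/2) + (1/4)·(22/3) = 1979/240.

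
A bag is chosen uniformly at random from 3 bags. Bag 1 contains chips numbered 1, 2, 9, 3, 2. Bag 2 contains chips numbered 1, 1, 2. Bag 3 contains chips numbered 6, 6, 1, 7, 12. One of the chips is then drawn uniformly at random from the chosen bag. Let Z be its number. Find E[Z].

E[Z | bag 1] = (1+2+9+3+2)/5 = 17/5.
E[Z | bag 2] = (1+1+2)/3 = 4/3.
E[Z | bag 3] = (6+6+1+7+12)/5 = 32/5.
By the law of total expectation,
E[Z] = (1/3)·(17/5) + (1/3)·(4/3) + (1/3)·(32/5) = 167/45.

167/45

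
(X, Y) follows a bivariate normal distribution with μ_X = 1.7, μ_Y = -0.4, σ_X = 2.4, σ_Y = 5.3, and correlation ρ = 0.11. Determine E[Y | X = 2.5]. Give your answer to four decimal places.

-0.2057

E[Y | X=x] = μ_Y + ρ(σ_Y/σ_X)(x − μ_X) for jointly normal variables.
E[Y | X=2.5] = -0.4 + (0.11)·(5.3/2.4)·(2.5 − (1.7)) = -0.4 + (0.24292)·(0.8) = -0.2057.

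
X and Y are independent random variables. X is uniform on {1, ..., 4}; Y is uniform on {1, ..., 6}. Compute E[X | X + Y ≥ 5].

P(X + Y ≥ 5) = 3/4.
Summing X·P(x,y) over outcomes with X + Y ≥ 5 gives 25/12.
E[X | X + Y ≥ 5] = (25/12) / (3/4) = 25/9.

25/9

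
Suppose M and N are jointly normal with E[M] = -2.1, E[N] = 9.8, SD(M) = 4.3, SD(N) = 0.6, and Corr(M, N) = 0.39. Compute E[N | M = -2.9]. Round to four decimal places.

For a bivariate normal, E[N | M=x] = μ_N + ρ·(σ_N/σ_M)·(x − μ_M).
E[N | M=-2.9] = 9.8 + (0.39)·(0.6/4.3)·(-2.9 − (-2.1)) = 9.8 + (0.054419)·(-0.8) = 9.7565.

9.7565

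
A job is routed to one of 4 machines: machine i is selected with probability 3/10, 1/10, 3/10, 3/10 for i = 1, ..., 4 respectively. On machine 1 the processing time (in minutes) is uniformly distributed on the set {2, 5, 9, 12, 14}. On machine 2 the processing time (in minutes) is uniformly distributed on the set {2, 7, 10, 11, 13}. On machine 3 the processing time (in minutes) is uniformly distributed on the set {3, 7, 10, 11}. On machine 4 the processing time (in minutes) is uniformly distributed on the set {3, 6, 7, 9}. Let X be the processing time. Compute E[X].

E[X | machine 1] = (2+5+9+12+14)/5 = 42/5.
E[X | machine 2] = (2+7+10+11+13)/5 = 43/5.
E[X | machine 3] = (3+7+10+11)/4 = 31/4.
E[X | machine 4] = (3+6+7+9)/4 = 25/4.
E[X] = (3/10)·(42/5) + (1/10)·(43/5) + (3/10)·(31/4) + (3/10)·(25/4) = 379/50.

379/50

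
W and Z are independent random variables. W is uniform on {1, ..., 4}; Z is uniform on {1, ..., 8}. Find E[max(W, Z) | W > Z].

Outcomes with W > Z: (2,1), (3,1), (3,2), (4,1), (4,2), (4,3), each with probability 1/32.
E[max(W, Z) | W > Z] = (2 + 3 + 3 + 4 + 4 + 4) / 6 = 10/3.

10/3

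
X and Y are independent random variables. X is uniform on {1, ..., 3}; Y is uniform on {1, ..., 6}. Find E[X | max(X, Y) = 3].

12/5

P(max(X, Y) = 3) = 5/18.
Summing X·P(x,y) over outcomes with max(X, Y) = 3 gives 2/3.
E[X | max(X, Y) = 3] = (2/3) / (5/18) = 12/5.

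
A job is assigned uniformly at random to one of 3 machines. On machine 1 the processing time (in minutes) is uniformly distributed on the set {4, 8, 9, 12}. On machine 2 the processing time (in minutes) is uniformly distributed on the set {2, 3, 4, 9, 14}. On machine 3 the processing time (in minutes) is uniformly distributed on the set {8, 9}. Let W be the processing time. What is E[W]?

463/60

E[W | machine 1] = (4+8+9+12)/4 = 33/4.
E[W | machine 2] = (2+3+4+9+14)/5 = 32/5.
E[W | machine 3] = (8+9)/2 = 17/2.
By the law of total expectation,
E[W] = (1/3)·(33/4) + (1/3)·(32/5) + (1/3)·(17/2) = 463/60.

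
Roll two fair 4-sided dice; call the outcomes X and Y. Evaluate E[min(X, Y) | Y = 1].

P(Y = 1) = 1/4.
Summing min(X,Y)·P(x,y) over outcomes with Y = 1 gives 1/4.
E[min(X, Y) | Y = 1] = (1/4) / (1/4) = 1.

1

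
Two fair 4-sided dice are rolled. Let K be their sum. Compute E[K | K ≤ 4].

10/3

P(K ≤ 4) = 3/8.
Σ over the event: 2·1/16 + 3·1/8 + 4·3/16 = 5/4.
E[K | K ≤ 4] = (5/4) / (3/8) = 10/3.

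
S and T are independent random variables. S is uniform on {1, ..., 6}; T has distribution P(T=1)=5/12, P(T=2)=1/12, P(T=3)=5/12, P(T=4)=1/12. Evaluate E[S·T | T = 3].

21/2

P(T = 3) = 5/12.
Summing ST·P(x,y) over outcomes with T = 3 gives 35/8.
E[S·T | T = 3] = (35/8) / (5/12) = 21/2.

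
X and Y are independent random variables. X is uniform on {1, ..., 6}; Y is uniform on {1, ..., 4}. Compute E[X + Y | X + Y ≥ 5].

62/9

P(X + Y ≥ 5) = 3/4.
Summing (X+Y)·P(x,y) over outcomes with X + Y ≥ 5 gives 31/6.
E[X + Y | X + Y ≥ 5] = (31/6) / (3/4) = 62/9.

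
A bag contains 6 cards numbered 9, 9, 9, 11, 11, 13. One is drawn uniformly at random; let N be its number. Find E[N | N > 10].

35/3

P(N > 10) = 1/2.
Σ over the event: 11·1/3 + 13·1/6 = 35/6.
E[N | N > 10] = (35/6) / (1/2) = 35/3.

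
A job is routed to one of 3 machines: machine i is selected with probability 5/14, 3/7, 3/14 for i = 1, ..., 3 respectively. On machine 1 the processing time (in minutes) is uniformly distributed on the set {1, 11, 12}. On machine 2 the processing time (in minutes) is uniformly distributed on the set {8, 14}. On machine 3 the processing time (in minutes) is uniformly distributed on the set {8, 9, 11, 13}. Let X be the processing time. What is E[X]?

E[X | machine 1] = (1+11+12)/3 = 8.
E[X | machine 2] = (8+14)/2 = 11.
E[X | machine 3] = (8+9+11+13)/4 = 41/4.
By the law of total expectation,
E[X] = (5/14)·(8) + (3/7)·(11) + (3/14)·(41/4) = 547/56.

547/56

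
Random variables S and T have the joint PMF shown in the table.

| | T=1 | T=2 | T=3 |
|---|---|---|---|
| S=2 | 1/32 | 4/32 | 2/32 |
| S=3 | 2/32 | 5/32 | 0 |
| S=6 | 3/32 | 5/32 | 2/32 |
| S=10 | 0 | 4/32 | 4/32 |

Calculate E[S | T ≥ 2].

P(T ≥ 2) = 13/16.
Σ S·P over the event = 2·(4/32) + 2·(2/32) + 3·(5/32) + 6·(5/32) + 6·(2/32) + 10·(4/32) + 10·(4/32) = 149/32.
E[S | T ≥ 2] = (149/32) / (13/16) = 149/26.

149/26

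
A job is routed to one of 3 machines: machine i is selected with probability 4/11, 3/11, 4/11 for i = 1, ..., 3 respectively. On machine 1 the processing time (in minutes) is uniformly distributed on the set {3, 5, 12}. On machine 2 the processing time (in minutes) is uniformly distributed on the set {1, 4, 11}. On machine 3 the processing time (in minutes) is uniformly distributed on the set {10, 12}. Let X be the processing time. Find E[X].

260/33

E[X | machine 1] = (3+5+12)/3 = 20/3.
E[X | machine 2] = (1+4+11)/3 = 16/3.
E[X | machine 3] = (10+12)/2 = 11.
E[X] = (4/11)·(20/3) + (3/11)·(16/3) + (4/11)·(11) = 260/33.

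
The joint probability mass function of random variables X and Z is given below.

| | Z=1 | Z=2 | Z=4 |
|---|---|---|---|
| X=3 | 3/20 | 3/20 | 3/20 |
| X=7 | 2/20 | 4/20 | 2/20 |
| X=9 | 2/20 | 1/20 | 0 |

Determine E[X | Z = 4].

P(Z = 4) = 1/4.
Σ X·P over the event = 3·(3/20) + 7·(2/20) = 23/20.
E[X | Z = 4] = (23/20) / (1/4) = 23/5.

23/5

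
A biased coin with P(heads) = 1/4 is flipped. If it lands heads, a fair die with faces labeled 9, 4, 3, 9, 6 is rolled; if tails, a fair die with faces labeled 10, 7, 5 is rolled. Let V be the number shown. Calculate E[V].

141/20

E[V | heads] = (9+4+3+9+6)/5 = 31/5.
E[V | tails] = (10+7+5)/3 = 22/3.
E[V] = (1/4)·(31/5) + (3/4)·(22/3) = 141/20.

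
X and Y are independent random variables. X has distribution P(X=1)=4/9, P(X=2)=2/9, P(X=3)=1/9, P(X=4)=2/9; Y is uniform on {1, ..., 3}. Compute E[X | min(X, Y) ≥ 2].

P(min(X, Y) ≥ 2) = 10/27.
Summing X·P(x,y) over outcomes with min(X, Y) ≥ 2 gives 10/9.
E[X | min(X, Y) ≥ 2] = (10/9) / (10/27) = 3.

3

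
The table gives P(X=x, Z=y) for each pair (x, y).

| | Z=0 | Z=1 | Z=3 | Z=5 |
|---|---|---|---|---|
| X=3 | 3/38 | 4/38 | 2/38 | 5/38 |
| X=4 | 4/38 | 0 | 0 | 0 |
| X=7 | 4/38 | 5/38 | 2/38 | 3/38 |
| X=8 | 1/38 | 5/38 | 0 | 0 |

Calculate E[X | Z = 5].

P(Z = 5) = 4/19.
Σ X·P over the event = 3·(5/38) + 7·(3/38) = 18/19.
E[X | Z = 5] = (18/19) / (4/19) = 9/2.

9/2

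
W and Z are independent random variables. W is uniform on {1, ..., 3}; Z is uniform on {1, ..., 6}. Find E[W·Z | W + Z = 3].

Outcomes with W + Z = 3: (1,2), (2,1), each with probability 1/18.
E[W·Z | W + Z = 3] = (2 + 2) / 2 = 2.

2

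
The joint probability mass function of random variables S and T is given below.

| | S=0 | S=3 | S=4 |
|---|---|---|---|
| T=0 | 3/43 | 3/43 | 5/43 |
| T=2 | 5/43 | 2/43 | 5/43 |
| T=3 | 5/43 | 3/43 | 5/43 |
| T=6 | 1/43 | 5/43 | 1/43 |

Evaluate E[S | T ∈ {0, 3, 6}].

P(T ∈ {0, 3, 6}) = 31/43.
Summing S·P(S=x,T=y) over the conditioning event gives 77/43.
E[S | T ∈ {0, 3, 6}] = (77/43) / (31/43) = 77/31.

77/31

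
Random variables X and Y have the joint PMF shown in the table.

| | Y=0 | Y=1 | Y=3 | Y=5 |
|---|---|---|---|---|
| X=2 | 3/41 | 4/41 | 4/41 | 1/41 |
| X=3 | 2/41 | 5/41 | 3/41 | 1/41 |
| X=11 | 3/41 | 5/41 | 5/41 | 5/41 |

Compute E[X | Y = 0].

45/8

P(Y = 0) = 8/41.
Σ X·P over the event = 2·(3/41) + 3·(2/41) + 11·(3/41) = 45/41.
E[X | Y = 0] = (45/41) / (8/41) = 45/8.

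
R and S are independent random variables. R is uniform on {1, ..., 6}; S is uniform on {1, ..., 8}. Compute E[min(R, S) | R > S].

P(R > S) = 5/16.
Summing min(R,S)·P(x,y) over outcomes with R > S gives 35/48.
E[min(R, S) | R > S] = (35/48) / (5/16) = 7/3.

7/3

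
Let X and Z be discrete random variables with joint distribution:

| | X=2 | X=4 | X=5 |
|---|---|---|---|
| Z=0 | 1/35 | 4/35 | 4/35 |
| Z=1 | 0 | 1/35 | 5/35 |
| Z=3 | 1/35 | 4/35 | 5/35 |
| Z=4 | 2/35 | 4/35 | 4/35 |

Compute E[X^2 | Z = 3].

P(Z = 3) = 2/7.
Σ X^2·P over the event = 4·(1/35) + 16·(4/35) + 25·(5/35) = 193/35.
E[X^2 | Z = 3] = (193/35) / (2/7) = 193/10.

193/10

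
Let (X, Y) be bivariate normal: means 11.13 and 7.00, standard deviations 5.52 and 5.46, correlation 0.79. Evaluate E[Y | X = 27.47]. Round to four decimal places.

19.7683

E[Y | X=x] = μ_Y + ρ(σ_Y/σ_X)(x − μ_X) for jointly normal variables.
E[Y | X=27.47] = 7.00 + (0.79)·(5.46/5.52)·(27.47 − (11.13)) = 7.00 + (0.781413)·(16.34) = 19.7683.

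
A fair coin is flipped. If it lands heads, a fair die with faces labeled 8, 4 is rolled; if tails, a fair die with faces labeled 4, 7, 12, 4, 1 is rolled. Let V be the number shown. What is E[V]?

E[V | heads] = (8+4)/2 = 6.
E[V | tails] = (4+7+12+4+1)/5 = 28/5.
By the law of total expectation,
E[V] = (1/2)·(6) + (1/2)·(28/5) = 29/5.

29/5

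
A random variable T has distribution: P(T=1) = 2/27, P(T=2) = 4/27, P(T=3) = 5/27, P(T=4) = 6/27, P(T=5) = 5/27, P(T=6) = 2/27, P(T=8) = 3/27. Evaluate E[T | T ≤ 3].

25/11

P(T ≤ 3) = 11/27.
Σ over the event: 1·2/27 + 2·4/27 + 3·5/27 = 25/27.
E[T | T ≤ 3] = (25/27) / (11/27) = 25/11.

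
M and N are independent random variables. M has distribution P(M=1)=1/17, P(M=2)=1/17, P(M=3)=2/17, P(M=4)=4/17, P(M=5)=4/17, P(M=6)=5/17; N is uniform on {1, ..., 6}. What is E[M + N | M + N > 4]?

P(M + N > 4) = 95/102.
Summing (M+N)·P(x,y) over outcomes with M + N > 4 gives 261/34.
E[M + N | M + N > 4] = (261/34) / (95/102) = 783/95.

783/95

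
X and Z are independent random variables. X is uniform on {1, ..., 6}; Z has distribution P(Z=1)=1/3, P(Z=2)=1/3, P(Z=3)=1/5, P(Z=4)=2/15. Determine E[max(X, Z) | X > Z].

P(X > Z) = 29/45.
Summing max(X,Z)·P(x,y) over outcomes with X > Z gives 257/90.
E[max(X, Z) | X > Z] = (257/90) / (29/45) = 257/58.

257/58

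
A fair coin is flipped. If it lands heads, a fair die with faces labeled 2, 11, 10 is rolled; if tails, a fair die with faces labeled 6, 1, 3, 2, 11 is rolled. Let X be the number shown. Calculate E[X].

E[X | heads] = (2+11+10)/3 = 23/3.
E[X | tails] = (6+1+3+2+11)/5 = 23/5.
E[X] = (1/2)·(23/3) + (1/2)·(23/5) = 92/15.

92/15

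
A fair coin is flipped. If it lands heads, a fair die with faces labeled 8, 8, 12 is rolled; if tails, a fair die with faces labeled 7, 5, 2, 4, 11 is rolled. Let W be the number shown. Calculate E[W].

227/30

E[W | heads] = (8+8+12)/3 = 28/3.
E[W | tails] = (7+5+2+4+11)/5 = 29/5.
By the law of total expectation,
E[W] = (1/2)·(28/3) + (1/2)·(29/5) = 227/30.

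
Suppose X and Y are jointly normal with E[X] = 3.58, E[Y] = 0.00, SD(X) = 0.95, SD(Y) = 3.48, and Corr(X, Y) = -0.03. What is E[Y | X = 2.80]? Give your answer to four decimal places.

0.0857

For a bivariate normal, E[Y | X=x] = μ_Y + ρ·(σ_Y/σ_X)·(x − μ_X).
E[Y | X=2.80] = 0.00 + (-0.03)·(3.48/0.95)·(2.80 − (3.58)) = 0.00 + (-0.10989)·(-0.78) = 0.0857.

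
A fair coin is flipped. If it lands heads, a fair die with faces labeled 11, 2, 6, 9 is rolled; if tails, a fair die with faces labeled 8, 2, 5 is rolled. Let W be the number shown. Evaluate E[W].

E[W | heads] = (11+2+6+9)/4 = 7.
E[W | tails] = (8+2+5)/3 = 5.
E[W] = (1/2)·(7) + (1/2)·(5) = 6.

6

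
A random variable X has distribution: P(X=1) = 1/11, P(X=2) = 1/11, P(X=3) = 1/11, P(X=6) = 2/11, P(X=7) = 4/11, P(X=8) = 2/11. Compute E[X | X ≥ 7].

P(X ≥ 7) = 6/11.
Σ over the event: 7·4/11 + 8·2/11 = 4.
E[X | X ≥ 7] = (4) / (6/11) = 22/3.

22/3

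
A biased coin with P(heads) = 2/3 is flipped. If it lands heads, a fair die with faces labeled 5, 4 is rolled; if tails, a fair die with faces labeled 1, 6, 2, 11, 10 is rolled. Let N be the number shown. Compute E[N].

E[N | heads] = (5+4)/2 = 9/2.
E[N | tails] = (1+6+2+11+10)/5 = 6.
By the law of total expectation,
E[N] = (2/3)·(9/2) + (1/3)·(6) = 5.

5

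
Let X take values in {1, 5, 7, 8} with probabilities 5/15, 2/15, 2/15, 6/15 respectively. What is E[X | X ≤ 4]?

1

P(X ≤ 4) = 1/3.
Σ over the event: 1·1/3 = 1/3.
E[X | X ≤ 4] = (1/3) / (1/3) = 1.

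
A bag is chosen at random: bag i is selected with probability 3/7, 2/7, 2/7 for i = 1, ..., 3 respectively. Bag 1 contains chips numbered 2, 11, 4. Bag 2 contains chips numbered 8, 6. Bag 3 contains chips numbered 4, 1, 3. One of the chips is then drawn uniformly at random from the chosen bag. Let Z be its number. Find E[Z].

E[Z | bag 1] = (2+11+4)/3 = 17/3.
E[Z | bag 2] = (8+6)/2 = 7.
E[Z | bag 3] = (4+1+3)/3 = 8/3.
By the law of total expectation,
E[Z] = (3/7)·(17/3) + (2/7)·(7) + (2/7)·(8/3) = 109/21.

109/21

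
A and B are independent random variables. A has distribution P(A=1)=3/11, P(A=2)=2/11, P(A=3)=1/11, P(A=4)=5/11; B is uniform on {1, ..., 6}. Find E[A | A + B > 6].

P(A + B > 6) = 5/11.
Summing A·P(x,y) over outcomes with A + B > 6 gives 50/33.
E[A | A + B > 6] = (50/33) / (5/11) = 10/3.

10/3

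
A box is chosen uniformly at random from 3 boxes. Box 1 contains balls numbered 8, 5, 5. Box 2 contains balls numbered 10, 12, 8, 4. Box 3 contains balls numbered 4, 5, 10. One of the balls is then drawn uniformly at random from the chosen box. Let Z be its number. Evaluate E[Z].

125/18

E[Z | box 1] = (8+5+5)/3 = 6.
E[Z | box 2] = (10+12+8+4)/4 = 17/2.
E[Z | box 3] = (4+5+10)/3 = 19/3.
E[Z] = (1/3)·(6) + (1/3)·(17/2) + (1/3)·(19/3) = 125/18.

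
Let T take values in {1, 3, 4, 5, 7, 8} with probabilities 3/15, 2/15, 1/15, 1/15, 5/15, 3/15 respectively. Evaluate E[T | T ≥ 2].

37/6

P(T ≥ 2) = 4/5.
Σ over the event: 3·2/15 + 4·1/15 + 5·1/15 + 7·1/3 + 8·1/5 = 74/15.
E[T | T ≥ 2] = (74/15) / (4/5) = 37/6.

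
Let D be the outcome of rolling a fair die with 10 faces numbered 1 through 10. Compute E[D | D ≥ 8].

9

Given D ≥ 8, D is equally likely to be any of {8, 9, 10}.
E[D | D ≥ 8] = (8 + 9 + 10) / 3 = 9.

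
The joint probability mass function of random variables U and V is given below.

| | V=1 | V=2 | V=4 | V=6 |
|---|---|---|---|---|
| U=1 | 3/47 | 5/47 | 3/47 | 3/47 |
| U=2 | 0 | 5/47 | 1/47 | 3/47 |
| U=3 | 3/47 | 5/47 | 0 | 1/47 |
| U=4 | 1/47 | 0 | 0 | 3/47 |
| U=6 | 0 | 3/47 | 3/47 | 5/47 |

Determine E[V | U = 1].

43/14

P(U = 1) = 14/47.
Σ V·P over the event = 1·(3/47) + 2·(5/47) + 4·(3/47) + 6·(3/47) = 43/47.
E[V | U = 1] = (43/47) / (14/47) = 43/14.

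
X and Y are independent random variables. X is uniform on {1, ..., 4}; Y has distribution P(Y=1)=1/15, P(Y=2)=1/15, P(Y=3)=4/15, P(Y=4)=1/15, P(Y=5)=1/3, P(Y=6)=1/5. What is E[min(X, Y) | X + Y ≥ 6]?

115/44

P(X + Y ≥ 6) = 11/15.
Summing min(X,Y)·P(x,y) over outcomes with X + Y ≥ 6 gives 23/12.
E[min(X, Y) | X + Y ≥ 6] = (23/12) / (11/15) = 115/44.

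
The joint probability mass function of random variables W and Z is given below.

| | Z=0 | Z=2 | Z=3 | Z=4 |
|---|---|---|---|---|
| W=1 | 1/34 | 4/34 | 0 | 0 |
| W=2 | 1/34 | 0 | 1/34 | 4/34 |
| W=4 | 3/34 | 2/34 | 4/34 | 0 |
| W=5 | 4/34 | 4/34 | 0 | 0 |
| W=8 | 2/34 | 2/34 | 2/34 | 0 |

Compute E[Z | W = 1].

8/5

P(W = 1) = 5/34.
Σ Z·P over the event = 0·(1/34) + 2·(4/34) = 4/17.
E[Z | W = 1] = (4/17) / (5/34) = 8/5.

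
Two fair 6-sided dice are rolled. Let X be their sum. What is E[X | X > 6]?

P(X > 6) = 7/12.
Σ over the event: 7·1/6 + 8·5/36 + 9·1/9 + 10·1/12 + 11·1/18 + 12·1/36 = 91/18.
E[X | X > 6] = (91/18) / (7/12) = 26/3.

26/3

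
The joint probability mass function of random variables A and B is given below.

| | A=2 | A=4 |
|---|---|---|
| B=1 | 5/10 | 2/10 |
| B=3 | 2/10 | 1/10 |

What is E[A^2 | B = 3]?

8

P(B = 3) = 3/10.
Σ A^2·P over the event = 4·(2/10) + 16·(1/10) = 12/5.
E[A^2 | B = 3] = (12/5) / (3/10) = 8.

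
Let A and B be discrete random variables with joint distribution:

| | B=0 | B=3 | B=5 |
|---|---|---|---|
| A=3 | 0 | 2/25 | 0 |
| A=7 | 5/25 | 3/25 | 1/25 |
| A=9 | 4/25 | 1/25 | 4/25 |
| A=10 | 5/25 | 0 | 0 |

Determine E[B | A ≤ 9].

P(A ≤ 9) = 4/5.
Σ B·P over the event = 3·(2/25) + 0·(5/25) + 3·(3/25) + 5·(1/25) + 0·(4/25) + 3·(1/25) + 5·(4/25) = 43/25.
E[B | A ≤ 9] = (43/25) / (4/5) = 43/20.

43/20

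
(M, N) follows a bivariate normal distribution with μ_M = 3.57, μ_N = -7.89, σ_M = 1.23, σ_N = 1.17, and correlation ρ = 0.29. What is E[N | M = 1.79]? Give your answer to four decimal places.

For a bivariate normal, E[N | M=x] = μ_N + ρ·(σ_N/σ_M)·(x − μ_M).
E[N | M=1.79] = -7.89 + (0.29)·(1.17/1.23)·(1.79 − (3.57)) = -7.89 + (0.27585)·(-1.78) = -8.3810.

-8.3810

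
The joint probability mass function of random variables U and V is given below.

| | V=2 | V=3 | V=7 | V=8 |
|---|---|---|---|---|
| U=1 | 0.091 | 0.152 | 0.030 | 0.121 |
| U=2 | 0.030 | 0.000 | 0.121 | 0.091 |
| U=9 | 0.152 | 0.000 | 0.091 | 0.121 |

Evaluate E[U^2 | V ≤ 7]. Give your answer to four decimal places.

30.8246

P(V ≤ 7) = 0.667.
Σ U^2·P over the event = 1·(0.091) + 1·(0.152) + 1·(0.030) + 4·(0.030) + 4·(0.121) + 81·(0.152) + 81·(0.091) = 20.560.
E[U^2 | V ≤ 7] = (20.560) / (0.667) = 30.8246.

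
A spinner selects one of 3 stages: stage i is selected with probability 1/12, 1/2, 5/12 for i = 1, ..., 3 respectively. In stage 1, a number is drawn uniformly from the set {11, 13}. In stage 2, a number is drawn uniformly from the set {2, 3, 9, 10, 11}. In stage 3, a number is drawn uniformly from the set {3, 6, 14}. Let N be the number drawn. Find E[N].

277/36

E[N | stage 1] = (11+13)/2 = 12.
E[N | stage 2] = (2+3+9+10+11)/5 = 7.
E[N | stage 3] = (3+6+14)/3 = 23/3.
By the law of total expectation,
E[N] = (1/12)·(12) + (1/2)·(7) + (5/12)·(23/3) = 277/36.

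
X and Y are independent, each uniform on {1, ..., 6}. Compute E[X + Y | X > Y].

7

P(X > Y) = 5/12.
Summing (X+Y)·P(x,y) over outcomes with X > Y gives 35/12.
E[X + Y | X > Y] = (35/12) / (5/12) = 7.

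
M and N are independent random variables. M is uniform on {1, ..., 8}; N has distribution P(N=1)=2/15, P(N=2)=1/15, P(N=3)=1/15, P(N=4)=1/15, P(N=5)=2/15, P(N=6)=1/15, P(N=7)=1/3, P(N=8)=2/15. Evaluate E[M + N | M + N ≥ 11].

P(M + N ≥ 11) = 5/12.
Summing (M+N)·P(x,y) over outcomes with M + N ≥ 11 gives 643/120.
E[M + N | M + N ≥ 11] = (643/120) / (5/12) = 643/50.

643/50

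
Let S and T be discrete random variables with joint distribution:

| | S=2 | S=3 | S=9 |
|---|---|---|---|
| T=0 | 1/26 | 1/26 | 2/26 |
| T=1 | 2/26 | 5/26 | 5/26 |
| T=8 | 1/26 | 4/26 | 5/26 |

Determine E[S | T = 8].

59/10

P(T = 8) = 5/13.
Σ S·P over the event = 2·(1/26) + 3·(4/26) + 9·(5/26) = 59/26.
E[S | T = 8] = (59/26) / (5/13) = 59/10.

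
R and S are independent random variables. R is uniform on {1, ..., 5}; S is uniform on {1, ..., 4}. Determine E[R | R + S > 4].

P(R + S > 4) = 7/10.
Summing R·P(x,y) over outcomes with R + S > 4 gives 5/2.
E[R | R + S > 4] = (5/2) / (7/10) = 25/7.

25/7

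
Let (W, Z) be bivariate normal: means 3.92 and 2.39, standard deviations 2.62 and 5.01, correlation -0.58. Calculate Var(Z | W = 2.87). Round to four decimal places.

16.6564

Var(Z | W=x) = (1 − ρ²)·σ_Z².
Var(Z | W=2.87) = (5.01)²·(1 − (-0.58)²) = 25.1001·0.6636 = 16.6564.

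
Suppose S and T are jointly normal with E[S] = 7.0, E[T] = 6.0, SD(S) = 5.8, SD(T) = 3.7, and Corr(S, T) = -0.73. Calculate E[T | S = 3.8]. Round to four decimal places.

7.4902

E[T | S=x] = μ_T + ρ(σ_T/σ_S)(x − μ_S) for jointly normal variables.
E[T | S=3.8] = 6.0 + (-0.73)·(3.7/5.8)·(3.8 − (7.0)) = 6.0 + (-0.46569)·(-3.2) = 7.4902.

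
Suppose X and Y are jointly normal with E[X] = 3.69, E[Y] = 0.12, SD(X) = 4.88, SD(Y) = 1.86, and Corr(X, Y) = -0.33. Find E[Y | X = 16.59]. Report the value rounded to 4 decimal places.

For a bivariate normal, E[Y | X=x] = μ_Y + ρ·(σ_Y/σ_X)·(x − μ_X).
E[Y | X=16.59] = 0.12 + (-0.33)·(1.86/4.88)·(16.59 − (3.69)) = 0.12 + (-0.125779)·(12.9) = -1.5025.

-1.5025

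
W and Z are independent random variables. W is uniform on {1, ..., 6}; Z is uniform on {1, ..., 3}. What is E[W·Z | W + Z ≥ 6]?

95/9

Outcomes with W + Z ≥ 6: (3,3), (4,2), (4,3), (5,1), (5,2), (5,3), (6,1), (6,2), (6,3), each with probability 1/18.
E[W·Z | W + Z ≥ 6] = (9 + 8 + 12 + 5 + 10 + 15 + 6 + 12 + 18) / 9 = 95/9.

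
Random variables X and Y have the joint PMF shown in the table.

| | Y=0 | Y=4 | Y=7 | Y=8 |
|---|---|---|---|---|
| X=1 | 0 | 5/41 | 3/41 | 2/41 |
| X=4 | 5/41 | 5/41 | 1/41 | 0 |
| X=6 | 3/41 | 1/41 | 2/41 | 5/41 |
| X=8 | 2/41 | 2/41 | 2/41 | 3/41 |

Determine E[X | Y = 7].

P(Y = 7) = 8/41.
Σ X·P over the event = 1·(3/41) + 4·(1/41) + 6·(2/41) + 8·(2/41) = 35/41.
E[X | Y = 7] = (35/41) / (8/41) = 35/8.

35/8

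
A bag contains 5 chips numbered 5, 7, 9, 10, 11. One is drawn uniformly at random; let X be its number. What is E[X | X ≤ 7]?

6

P(X ≤ 7) = 2/5.
Σ over the event: 5·1/5 + 7·1/5 = 12/5.
E[X | X ≤ 7] = (12/5) / (2/5) = 6.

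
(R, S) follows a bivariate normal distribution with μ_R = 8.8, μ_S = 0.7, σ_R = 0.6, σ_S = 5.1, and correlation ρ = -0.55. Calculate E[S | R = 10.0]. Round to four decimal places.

-4.9100

The regression of S on R has slope ρ·σ_S/σ_R and passes through (μ_R, μ_S).
E[S | R=10.0] = 0.7 + (-0.55)·(5.1/0.6)·(10.0 − (8.8)) = 0.7 + (-4.675)·(1.2) = -4.9100.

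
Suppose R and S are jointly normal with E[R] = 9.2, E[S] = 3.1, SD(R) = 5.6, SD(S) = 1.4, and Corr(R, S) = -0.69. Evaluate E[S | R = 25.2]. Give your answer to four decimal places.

0.3400

The regression of S on R has slope ρ·σ_S/σ_R and passes through (μ_R, μ_S).
E[S | R=25.2] = 3.1 + (-0.69)·(1.4/5.6)·(25.2 − (9.2)) = 3.1 + (-0.1725)·(16) = 0.3400.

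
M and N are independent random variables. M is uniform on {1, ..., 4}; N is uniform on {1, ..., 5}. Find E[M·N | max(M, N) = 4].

64/7

P(max(M, N) = 4) = 7/20.
Summing MN·P(x,y) over outcomes with max(M, N) = 4 gives 16/5.
E[M·N | max(M, N) = 4] = (16/5) / (7/20) = 64/7.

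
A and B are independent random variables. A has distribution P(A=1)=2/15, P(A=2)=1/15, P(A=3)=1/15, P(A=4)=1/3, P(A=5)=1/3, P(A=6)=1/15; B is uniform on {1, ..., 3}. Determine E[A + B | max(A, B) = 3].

14/3

P(max(A, B) = 3) = 2/15.
Summing (A+B)·P(x,y) over outcomes with max(A, B) = 3 gives 28/45.
E[A + B | max(A, B) = 3] = (28/45) / (2/15) = 14/3.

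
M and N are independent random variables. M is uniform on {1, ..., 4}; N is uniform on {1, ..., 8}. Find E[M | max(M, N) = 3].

12/5

Outcomes with max(M, N) = 3: (1,3), (2,3), (3,1), (3,2), (3,3), each with probability 1/32.
E[M | max(M, N) = 3] = (1 + 2 + 3 + 3 + 3) / 5 = 12/5.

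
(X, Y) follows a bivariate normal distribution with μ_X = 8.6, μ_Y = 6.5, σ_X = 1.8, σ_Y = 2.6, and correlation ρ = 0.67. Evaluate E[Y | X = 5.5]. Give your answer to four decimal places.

3.4999

The regression of Y on X has slope ρ·σ_Y/σ_X and passes through (μ_X, μ_Y).
E[Y | X=5.5] = 6.5 + (0.67)·(2.6/1.8)·(5.5 − (8.6)) = 6.5 + (0.96778)·(-3.1) = 3.4999.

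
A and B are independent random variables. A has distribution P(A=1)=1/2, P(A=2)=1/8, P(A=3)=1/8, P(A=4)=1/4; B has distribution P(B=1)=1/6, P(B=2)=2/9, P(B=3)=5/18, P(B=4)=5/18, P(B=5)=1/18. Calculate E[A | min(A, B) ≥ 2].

13/4

P(min(A, B) ≥ 2) = 5/12.
Summing A·P(x,y) over outcomes with min(A, B) ≥ 2 gives 65/48.
E[A | min(A, B) ≥ 2] = (65/48) / (5/12) = 13/4.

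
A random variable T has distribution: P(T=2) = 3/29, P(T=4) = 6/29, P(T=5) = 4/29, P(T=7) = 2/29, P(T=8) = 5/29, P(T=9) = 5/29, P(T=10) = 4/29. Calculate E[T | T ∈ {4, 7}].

19/4

P(T ∈ {4, 7}) = 8/29.
Σ over the event: 4·6/29 + 7·2/29 = 38/29.
E[T | T ∈ {4, 7}] = (38/29) / (8/29) = 19/4.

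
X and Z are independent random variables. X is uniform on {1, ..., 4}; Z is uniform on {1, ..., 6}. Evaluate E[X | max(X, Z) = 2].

5/3

Outcomes with max(X, Z) = 2: (1,2), (2,1), (2,2), each with probability 1/24.
E[X | max(X, Z) = 2] = (1 + 2 + 2) / 3 = 5/3.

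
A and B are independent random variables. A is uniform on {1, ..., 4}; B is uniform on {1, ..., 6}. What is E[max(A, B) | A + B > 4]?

P(A + B > 4) = 3/4.
Summing max(A,B)·P(x,y) over outcomes with A + B > 4 gives 27/8.
E[max(A, B) | A + B > 4] = (27/8) / (3/4) = 9/2.

9/2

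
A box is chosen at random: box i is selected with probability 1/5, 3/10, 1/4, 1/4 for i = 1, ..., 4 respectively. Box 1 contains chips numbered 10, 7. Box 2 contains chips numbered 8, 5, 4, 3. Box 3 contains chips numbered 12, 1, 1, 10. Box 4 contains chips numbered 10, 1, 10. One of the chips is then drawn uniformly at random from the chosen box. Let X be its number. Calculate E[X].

E[X | box 1] = (10+7)/2 = 17/2.
E[X | box 2] = (8+5+4+3)/4 = 5.
E[X | box 3] = (12+1+1+10)/4 = 6.
E[X | box 4] = (10+1+10)/3 = 7.
By the law of total expectation,
E[X] = (1/5)·(17/2) + (3/10)·(5) + (1/4)·(6) + (1/4)·(7) = 129/20.

129/20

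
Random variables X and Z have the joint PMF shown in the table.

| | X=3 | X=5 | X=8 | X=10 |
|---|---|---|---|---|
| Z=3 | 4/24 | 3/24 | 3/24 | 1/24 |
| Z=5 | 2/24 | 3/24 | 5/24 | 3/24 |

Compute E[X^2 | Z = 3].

P(Z = 3) = 11/24.
Σ X^2·P over the event = 9·(4/24) + 25·(3/24) + 64·(3/24) + 100·(1/24) = 403/24.
E[X^2 | Z = 3] = (403/24) / (11/24) = 403/11.

403/11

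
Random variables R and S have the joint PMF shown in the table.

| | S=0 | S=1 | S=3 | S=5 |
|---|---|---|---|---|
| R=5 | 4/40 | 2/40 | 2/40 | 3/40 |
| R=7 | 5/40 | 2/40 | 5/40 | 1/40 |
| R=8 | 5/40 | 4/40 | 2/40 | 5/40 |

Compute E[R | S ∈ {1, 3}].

117/17

P(S ∈ {1, 3}) = 17/40.
Σ R·P over the event = 5·(2/40) + 5·(2/40) + 7·(2/40) + 7·(5/40) + 8·(4/40) + 8·(2/40) = 117/40.
E[R | S ∈ {1, 3}] = (117/40) / (17/40) = 117/17.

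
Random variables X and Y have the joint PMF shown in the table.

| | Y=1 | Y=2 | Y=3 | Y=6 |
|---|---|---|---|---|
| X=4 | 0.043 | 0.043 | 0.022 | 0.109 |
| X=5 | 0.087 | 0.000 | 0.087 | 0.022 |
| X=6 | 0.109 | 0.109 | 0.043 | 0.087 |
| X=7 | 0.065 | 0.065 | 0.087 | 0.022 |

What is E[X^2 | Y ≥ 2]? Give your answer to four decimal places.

P(Y ≥ 2) = 0.696.
Summing X^2·P(X=x,Y=y) over the conditioning event gives 22.639.
E[X^2 | Y ≥ 2] = (22.639) / (0.696) = 32.5273.

32.5273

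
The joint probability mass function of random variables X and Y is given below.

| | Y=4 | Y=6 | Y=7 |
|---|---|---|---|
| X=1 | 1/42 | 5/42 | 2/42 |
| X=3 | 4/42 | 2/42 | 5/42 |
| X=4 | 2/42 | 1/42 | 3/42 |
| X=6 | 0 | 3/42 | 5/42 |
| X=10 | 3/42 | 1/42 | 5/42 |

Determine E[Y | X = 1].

6

P(X = 1) = 4/21.
Σ Y·P over the event = 4·(1/42) + 6·(5/42) + 7·(2/42) = 8/7.
E[Y | X = 1] = (8/7) / (4/21) = 6.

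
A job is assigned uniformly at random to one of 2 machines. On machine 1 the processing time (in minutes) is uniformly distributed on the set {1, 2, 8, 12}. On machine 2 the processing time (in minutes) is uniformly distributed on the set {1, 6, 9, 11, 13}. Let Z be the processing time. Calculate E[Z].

E[Z | machine 1] = (1+2+8+12)/4 = 23/4.
E[Z | machine 2] = (1+6+9+11+13)/5 = 8.
E[Z] = (1/2)·(23/4) + (1/2)·(8) = 55/8.

55/8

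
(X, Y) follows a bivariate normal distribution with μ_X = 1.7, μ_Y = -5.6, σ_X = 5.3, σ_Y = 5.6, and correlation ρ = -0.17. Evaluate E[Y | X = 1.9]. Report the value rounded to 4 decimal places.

-5.6359

E[Y | X=x] = μ_Y + ρ(σ_Y/σ_X)(x − μ_X) for jointly normal variables.
E[Y | X=1.9] = -5.6 + (-0.17)·(5.6/5.3)·(1.9 − (1.7)) = -5.6 + (-0.17962)·(0.2) = -5.6359.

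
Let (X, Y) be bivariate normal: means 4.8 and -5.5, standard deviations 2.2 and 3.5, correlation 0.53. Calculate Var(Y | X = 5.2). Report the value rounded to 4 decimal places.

The conditional variance in a bivariate normal is σ_Y²(1 − ρ²), independent of x.
Var(Y | X=5.2) = (3.5)²·(1 − (0.53)²) = 12.25·0.7191 = 8.8090.

8.8090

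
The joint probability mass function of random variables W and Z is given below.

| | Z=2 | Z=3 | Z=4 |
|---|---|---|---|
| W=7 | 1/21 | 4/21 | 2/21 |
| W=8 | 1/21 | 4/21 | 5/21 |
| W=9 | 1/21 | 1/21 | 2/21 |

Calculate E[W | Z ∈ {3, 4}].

P(Z ∈ {3, 4}) = 6/7.
Σ W·P over the event = 7·(4/21) + 7·(2/21) + 8·(4/21) + 8·(5/21) + 9·(1/21) + 9·(2/21) = 47/7.
E[W | Z ∈ {3, 4}] = (47/7) / (6/7) = 47/6.

47/6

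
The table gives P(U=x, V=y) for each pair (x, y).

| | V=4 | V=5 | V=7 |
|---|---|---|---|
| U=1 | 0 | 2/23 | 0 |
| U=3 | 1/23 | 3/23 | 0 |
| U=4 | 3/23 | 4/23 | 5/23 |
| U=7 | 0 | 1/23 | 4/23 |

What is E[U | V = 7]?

P(V = 7) = 9/23.
Σ U·P over the event = 4·(5/23) + 7·(4/23) = 48/23.
E[U | V = 7] = (48/23) / (9/23) = 16/3.

16/3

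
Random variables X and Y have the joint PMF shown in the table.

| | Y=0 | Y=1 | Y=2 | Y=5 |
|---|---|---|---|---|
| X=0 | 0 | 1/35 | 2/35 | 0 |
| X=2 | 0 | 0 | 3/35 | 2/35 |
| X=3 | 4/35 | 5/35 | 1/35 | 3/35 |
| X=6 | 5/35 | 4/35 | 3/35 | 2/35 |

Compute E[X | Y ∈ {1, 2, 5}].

P(Y ∈ {1, 2, 5}) = 26/35.
Summing X·P(X=x,Y=y) over the conditioning event gives 13/5.
E[X | Y ∈ {1, 2, 5}] = (13/5) / (26/35) = 7/2.

7/2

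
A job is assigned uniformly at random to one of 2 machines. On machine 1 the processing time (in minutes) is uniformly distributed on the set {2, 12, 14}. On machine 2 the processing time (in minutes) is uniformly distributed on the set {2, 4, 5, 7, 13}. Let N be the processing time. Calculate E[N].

233/30

E[N | machine 1] = (2+12+14)/3 = 28/3.
E[N | machine 2] = (2+4+5+7+13)/5 = 31/5.
By the law of total expectation,
E[N] = (1/2)·(28/3) + (1/2)·(31/5) = 233/30.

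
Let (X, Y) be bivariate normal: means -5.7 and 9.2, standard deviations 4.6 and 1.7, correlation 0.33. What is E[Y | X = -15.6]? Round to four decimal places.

7.9926

For a bivariate normal, E[Y | X=x] = μ_Y + ρ·(σ_Y/σ_X)·(x − μ_X).
E[Y | X=-15.6] = 9.2 + (0.33)·(1.7/4.6)·(-15.6 − (-5.7)) = 9.2 + (0.12196)·(-9.9) = 7.9926.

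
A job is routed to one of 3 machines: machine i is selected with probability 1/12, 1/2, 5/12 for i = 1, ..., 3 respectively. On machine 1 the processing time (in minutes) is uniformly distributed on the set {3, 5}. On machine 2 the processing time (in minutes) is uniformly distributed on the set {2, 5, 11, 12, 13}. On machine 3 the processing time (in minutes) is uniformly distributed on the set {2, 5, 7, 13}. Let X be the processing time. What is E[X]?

1787/240

E[X | machine 1] = (3+5)/2 = 4.
E[X | machine 2] = (2+5+11+12+13)/5 = 43/5.
E[X | machine 3] = (2+5+7+13)/4 = 27/4.
E[X] = (1/12)·(4) + (1/2)·(43/5) + (5/12)·(27/4) = 1787/240.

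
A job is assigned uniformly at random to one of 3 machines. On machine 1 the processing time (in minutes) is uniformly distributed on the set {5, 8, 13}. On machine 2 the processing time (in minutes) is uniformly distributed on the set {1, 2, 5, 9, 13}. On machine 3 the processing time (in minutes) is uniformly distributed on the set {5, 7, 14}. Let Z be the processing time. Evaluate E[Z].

E[Z | machine 1] = (5+8+13)/3 = 26/3.
E[Z | machine 2] = (1+2+5+9+13)/5 = 6.
E[Z | machine 3] = (5+7+14)/3 = 26/3.
E[Z] = (1/3)·(26/3) + (1/3)·(6) + (1/3)·(26/3) = 70/9.

70/9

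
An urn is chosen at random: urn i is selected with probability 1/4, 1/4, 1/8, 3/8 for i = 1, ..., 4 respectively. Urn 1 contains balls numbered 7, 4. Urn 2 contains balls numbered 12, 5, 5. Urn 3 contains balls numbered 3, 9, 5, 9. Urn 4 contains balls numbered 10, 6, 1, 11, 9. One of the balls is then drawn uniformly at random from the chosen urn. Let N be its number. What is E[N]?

1631/240

E[N | urn 1] = (7+4)/2 = 11/2.
E[N | urn 2] = (12+5+5)/3 = 22/3.
E[N | urn 3] = (3+9+5+9)/4 = 13/2.
E[N | urn 4] = (10+6+1+11+9)/5 = 37/5.
E[N] = (1/4)·(11/2) + (1/4)·(22/3) + (1/8)·(13/2) + (3/8)·(37/5) = 1631/240.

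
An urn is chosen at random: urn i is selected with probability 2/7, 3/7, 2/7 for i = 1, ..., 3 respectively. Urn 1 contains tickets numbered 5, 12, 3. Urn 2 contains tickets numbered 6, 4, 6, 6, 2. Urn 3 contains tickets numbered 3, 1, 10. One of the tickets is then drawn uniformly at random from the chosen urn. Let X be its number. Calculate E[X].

E[X | urn 1] = (5+12+3)/3 = 20/3.
E[X | urn 2] = (6+4+6+6+2)/5 = 24/5.
E[X | urn 3] = (3+1+10)/3 = 14/3.
By the law of total expectation,
E[X] = (2/7)·(20/3) + (3/7)·(24/5) + (2/7)·(14/3) = 556/105.

556/105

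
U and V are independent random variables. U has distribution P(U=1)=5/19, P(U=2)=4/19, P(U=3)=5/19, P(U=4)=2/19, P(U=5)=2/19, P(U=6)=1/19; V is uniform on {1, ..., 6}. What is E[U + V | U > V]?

P(U > V) = 11/38.
Summing (U+V)·P(x,y) over outcomes with U > V gives 33/19.
E[U + V | U > V] = (33/19) / (11/38) = 6.

6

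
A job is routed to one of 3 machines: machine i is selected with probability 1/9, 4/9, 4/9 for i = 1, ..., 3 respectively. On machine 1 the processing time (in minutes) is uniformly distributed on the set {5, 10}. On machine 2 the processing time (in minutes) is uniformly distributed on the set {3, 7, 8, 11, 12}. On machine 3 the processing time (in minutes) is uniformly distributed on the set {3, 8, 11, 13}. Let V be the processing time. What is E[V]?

E[V | machine 1] = (5+10)/2 = 15/2.
E[V | machine 2] = (3+7+8+11+12)/5 = 41/5.
E[V | machine 3] = (3+8+11+13)/4 = 35/4.
By the law of total expectation,
E[V] = (1/9)·(15/2) + (4/9)·(41/5) + (4/9)·(35/4) = 251/30.

251/30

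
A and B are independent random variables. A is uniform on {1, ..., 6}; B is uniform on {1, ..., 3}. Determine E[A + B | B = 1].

9/2

Outcomes with B = 1: (1,1), (2,1), (3,1), (4,1), (5,1), (6,1), each with probability 1/18.
E[A + B | B = 1] = (2 + 3 + 4 + 5 + 6 + 7) / 6 = 9/2.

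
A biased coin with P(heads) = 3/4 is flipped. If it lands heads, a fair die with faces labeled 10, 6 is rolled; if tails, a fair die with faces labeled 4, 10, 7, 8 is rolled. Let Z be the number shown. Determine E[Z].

125/16

E[Z | heads] = (10+6)/2 = 8.
E[Z | tails] = (4+10+7+8)/4 = 29/4.
E[Z] = (3/4)·(8) + (1/4)·(29/4) = 125/16.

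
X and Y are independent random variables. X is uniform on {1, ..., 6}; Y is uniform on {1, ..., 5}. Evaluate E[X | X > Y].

14/3

P(X > Y) = 1/2.
Summing X·P(x,y) over outcomes with X > Y gives 7/3.
E[X | X > Y] = (7/3) / (1/2) = 14/3.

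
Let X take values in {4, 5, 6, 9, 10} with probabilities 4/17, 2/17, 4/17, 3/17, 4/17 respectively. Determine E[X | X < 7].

5

P(X < 7) = 10/17.
Σ over the event: 4·4/17 + 5·2/17 + 6·4/17 = 50/17.
E[X | X < 7] = (50/17) / (10/17) = 5.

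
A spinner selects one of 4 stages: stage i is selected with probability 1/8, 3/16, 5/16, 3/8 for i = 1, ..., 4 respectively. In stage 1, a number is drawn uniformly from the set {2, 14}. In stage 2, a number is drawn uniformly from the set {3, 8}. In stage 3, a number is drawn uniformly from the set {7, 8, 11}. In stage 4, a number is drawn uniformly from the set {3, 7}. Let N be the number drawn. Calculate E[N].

E[N | stage 1] = (2+14)/2 = 8.
E[N | stage 2] = (3+8)/2 = 11/2.
E[N | stage 3] = (7+8+11)/3 = 26/3.
E[N | stage 4] = (3+7)/2 = 5.
E[N] = (1/8)·(8) + (3/16)·(11/2) + (5/16)·(26/3) + (3/8)·(5) = 635/96.

635/96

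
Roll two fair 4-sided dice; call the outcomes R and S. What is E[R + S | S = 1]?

Outcomes with S = 1: (1,1), (2,1), (3,1), (4,1), each with probability 1/16.
E[R + S | S = 1] = (2 + 3 + 4 + 5) / 4 = 7/2.

7/2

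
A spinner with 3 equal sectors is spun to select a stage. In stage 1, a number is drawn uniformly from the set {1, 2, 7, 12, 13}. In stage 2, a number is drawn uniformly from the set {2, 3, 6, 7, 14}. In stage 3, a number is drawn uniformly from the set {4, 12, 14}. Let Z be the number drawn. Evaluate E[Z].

E[Z | stage 1] = (1+2+7+12+13)/5 = 7.
E[Z | stage 2] = (2+3+6+7+14)/5 = 32/5.
E[Z | stage 3] = (4+12+14)/3 = 10.
By the law of total expectation,
E[Z] = (1/3)·(7) + (1/3)·(32/5) + (1/3)·(10) = 39/5.

39/5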